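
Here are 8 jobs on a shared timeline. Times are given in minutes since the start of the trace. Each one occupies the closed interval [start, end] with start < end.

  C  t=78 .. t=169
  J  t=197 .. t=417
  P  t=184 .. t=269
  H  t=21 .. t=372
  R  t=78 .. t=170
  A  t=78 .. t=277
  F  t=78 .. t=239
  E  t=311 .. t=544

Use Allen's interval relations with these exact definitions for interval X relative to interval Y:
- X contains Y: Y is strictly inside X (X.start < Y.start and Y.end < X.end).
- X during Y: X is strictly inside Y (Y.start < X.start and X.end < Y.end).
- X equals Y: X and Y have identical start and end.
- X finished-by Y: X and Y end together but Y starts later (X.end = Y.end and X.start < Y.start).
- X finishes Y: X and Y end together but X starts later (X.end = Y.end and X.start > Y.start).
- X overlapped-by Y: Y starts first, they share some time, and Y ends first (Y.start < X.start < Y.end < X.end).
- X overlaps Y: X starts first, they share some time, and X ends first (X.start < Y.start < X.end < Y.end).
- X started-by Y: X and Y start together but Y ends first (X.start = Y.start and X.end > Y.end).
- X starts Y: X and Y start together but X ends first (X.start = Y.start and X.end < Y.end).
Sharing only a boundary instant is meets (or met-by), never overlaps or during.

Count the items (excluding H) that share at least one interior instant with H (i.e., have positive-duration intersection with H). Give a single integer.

7

Target H = [t=21, t=372].
A [t=78, t=277] → during → counts.
C [t=78, t=169] → during → counts.
E [t=311, t=544] → overlapped-by → counts.
F [t=78, t=239] → during → counts.
J [t=197, t=417] → overlapped-by → counts.
P [t=184, t=269] → during → counts.
R [t=78, t=170] → during → counts.
Total: 7.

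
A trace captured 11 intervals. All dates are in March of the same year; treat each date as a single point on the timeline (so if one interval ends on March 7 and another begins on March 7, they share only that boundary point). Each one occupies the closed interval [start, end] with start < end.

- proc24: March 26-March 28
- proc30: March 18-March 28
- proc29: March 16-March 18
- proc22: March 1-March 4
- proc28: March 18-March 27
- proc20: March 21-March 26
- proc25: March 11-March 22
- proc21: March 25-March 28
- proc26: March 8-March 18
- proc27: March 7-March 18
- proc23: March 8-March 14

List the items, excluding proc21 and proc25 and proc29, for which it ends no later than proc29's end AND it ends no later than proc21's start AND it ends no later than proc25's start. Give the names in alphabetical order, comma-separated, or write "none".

proc22

Conditions: its end is no later than proc29's end (X.end <= March 18) AND its end is no later than proc21's start (X.end <= March 25) AND its end is no later than proc25's start (X.end <= March 11).
proc20: end March 26 <= March 18? ✗; end March 26 <= March 25? ✗; end March 26 <= March 11? ✗ → no.
proc22: end March 4 <= March 18? ✓; end March 4 <= March 25? ✓; end March 4 <= March 11? ✓ → yes.
proc23: end March 14 <= March 18? ✓; end March 14 <= March 25? ✓; end March 14 <= March 11? ✗ → no.
proc24: end March 28 <= March 18? ✗; end March 28 <= March 25? ✗; end March 28 <= March 11? ✗ → no.
proc26: end March 18 <= March 18? ✓; end March 18 <= March 25? ✓; end March 18 <= March 11? ✗ → no.
proc27: end March 18 <= March 18? ✓; end March 18 <= March 25? ✓; end March 18 <= March 11? ✗ → no.
proc28: end March 27 <= March 18? ✗; end March 27 <= March 25? ✗; end March 27 <= March 11? ✗ → no.
proc30: end March 28 <= March 18? ✗; end March 28 <= March 25? ✗; end March 28 <= March 11? ✗ → no.
Result: proc22.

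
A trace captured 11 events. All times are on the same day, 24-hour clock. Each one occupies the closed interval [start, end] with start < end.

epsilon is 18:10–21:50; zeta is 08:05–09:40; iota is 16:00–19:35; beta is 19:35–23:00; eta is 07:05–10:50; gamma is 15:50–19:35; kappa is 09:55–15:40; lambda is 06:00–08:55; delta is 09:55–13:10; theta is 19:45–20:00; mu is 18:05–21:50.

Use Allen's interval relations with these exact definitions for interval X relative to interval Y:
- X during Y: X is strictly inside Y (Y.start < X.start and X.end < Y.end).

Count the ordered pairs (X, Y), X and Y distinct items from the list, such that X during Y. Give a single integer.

4

Checking all 110 ordered pairs for relation 'during'; matching pairs in alphabetical order:
(theta, beta): theta during beta ✓
(theta, epsilon): theta during epsilon ✓
(theta, mu): theta during mu ✓
(zeta, eta): zeta during eta ✓
Count: 4.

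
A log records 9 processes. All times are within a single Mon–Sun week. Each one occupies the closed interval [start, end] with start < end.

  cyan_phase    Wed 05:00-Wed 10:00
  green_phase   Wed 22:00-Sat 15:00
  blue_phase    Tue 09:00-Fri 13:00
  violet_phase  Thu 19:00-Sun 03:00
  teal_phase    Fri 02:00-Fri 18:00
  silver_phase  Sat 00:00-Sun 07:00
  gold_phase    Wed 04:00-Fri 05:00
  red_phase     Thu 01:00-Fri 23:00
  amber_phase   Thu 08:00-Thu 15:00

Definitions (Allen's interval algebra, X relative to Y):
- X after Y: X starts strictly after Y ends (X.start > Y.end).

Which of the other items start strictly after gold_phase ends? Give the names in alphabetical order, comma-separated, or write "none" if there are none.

Target gold_phase = [Wed 04:00, Fri 05:00].
amber_phase [Thu 08:00, Thu 15:00] → during → no.
blue_phase [Tue 09:00, Fri 13:00] → contains → no.
cyan_phase [Wed 05:00, Wed 10:00] → during → no.
green_phase [Wed 22:00, Sat 15:00] → overlapped-by → no.
red_phase [Thu 01:00, Fri 23:00] → overlapped-by → no.
silver_phase [Sat 00:00, Sun 07:00] → after → yes.
teal_phase [Fri 02:00, Fri 18:00] → overlapped-by → no.
violet_phase [Thu 19:00, Sun 03:00] → overlapped-by → no.
Result: silver_phase.

silver_phase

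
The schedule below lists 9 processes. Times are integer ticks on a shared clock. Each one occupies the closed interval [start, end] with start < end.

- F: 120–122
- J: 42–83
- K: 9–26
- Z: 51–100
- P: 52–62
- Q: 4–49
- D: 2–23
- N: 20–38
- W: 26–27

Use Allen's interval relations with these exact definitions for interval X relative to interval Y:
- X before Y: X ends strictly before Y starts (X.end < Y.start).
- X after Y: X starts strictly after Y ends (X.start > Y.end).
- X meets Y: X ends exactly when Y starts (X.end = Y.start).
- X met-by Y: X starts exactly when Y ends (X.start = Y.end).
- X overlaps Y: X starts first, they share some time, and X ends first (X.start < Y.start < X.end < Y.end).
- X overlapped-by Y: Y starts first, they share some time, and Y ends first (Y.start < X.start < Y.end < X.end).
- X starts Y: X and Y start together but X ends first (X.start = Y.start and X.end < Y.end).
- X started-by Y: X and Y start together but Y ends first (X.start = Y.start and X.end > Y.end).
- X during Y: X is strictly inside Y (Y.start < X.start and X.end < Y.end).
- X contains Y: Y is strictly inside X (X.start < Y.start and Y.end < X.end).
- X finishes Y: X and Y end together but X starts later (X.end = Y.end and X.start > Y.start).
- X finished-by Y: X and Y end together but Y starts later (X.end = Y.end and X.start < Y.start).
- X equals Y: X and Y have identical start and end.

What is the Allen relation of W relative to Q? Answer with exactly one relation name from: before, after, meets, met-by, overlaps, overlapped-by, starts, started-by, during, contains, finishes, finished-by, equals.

W = [26, 27]; Q = [4, 49].
Compare endpoints: W.start > Q.start, W.start < Q.end, W.end > Q.start, W.end < Q.end.
That pattern is 'during'.

during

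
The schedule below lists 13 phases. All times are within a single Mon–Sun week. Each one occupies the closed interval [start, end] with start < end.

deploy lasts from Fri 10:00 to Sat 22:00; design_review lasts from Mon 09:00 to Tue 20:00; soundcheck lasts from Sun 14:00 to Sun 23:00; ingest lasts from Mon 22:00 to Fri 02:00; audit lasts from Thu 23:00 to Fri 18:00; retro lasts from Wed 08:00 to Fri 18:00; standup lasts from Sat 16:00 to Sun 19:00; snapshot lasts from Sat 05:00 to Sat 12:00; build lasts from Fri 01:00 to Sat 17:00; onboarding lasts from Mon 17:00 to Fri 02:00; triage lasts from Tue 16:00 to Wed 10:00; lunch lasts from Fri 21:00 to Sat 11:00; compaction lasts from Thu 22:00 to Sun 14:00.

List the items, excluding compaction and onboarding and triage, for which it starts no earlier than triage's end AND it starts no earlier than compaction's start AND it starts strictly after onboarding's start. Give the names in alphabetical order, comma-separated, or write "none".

Conditions: its start is no earlier than triage's end (X.start >= Wed 10:00) AND its start is no earlier than compaction's start (X.start >= Thu 22:00) AND its start is strictly after onboarding's start (X.start > Mon 17:00).
audit: start Thu 23:00 >= Wed 10:00? ✓; start Thu 23:00 >= Thu 22:00? ✓; start Thu 23:00 > Mon 17:00? ✓ → yes.
build: start Fri 01:00 >= Wed 10:00? ✓; start Fri 01:00 >= Thu 22:00? ✓; start Fri 01:00 > Mon 17:00? ✓ → yes.
deploy: start Fri 10:00 >= Wed 10:00? ✓; start Fri 10:00 >= Thu 22:00? ✓; start Fri 10:00 > Mon 17:00? ✓ → yes.
design_review: start Mon 09:00 >= Wed 10:00? ✗; start Mon 09:00 >= Thu 22:00? ✗; start Mon 09:00 > Mon 17:00? ✗ → no.
ingest: start Mon 22:00 >= Wed 10:00? ✗; start Mon 22:00 >= Thu 22:00? ✗; start Mon 22:00 > Mon 17:00? ✓ → no.
lunch: start Fri 21:00 >= Wed 10:00? ✓; start Fri 21:00 >= Thu 22:00? ✓; start Fri 21:00 > Mon 17:00? ✓ → yes.
retro: start Wed 08:00 >= Wed 10:00? ✗; start Wed 08:00 >= Thu 22:00? ✗; start Wed 08:00 > Mon 17:00? ✓ → no.
snapshot: start Sat 05:00 >= Wed 10:00? ✓; start Sat 05:00 >= Thu 22:00? ✓; start Sat 05:00 > Mon 17:00? ✓ → yes.
soundcheck: start Sun 14:00 >= Wed 10:00? ✓; start Sun 14:00 >= Thu 22:00? ✓; start Sun 14:00 > Mon 17:00? ✓ → yes.
standup: start Sat 16:00 >= Wed 10:00? ✓; start Sat 16:00 >= Thu 22:00? ✓; start Sat 16:00 > Mon 17:00? ✓ → yes.
Result: audit, build, deploy, lunch, snapshot, soundcheck, standup.

audit, build, deploy, lunch, snapshot, soundcheck, standup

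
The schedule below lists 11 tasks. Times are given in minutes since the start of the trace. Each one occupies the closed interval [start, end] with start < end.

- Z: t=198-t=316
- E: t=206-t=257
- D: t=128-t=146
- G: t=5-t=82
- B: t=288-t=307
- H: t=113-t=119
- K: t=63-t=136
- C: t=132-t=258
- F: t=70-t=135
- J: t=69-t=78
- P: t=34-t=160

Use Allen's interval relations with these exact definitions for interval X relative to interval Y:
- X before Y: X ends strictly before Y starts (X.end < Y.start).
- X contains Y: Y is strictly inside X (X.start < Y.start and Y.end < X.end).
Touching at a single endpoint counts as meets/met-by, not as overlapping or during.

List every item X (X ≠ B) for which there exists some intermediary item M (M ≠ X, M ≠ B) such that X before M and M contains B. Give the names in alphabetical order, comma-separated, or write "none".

D, F, G, H, J, K, P

Target B = [t=288, t=307].
Intermediaries M with M contains B: Z.
Via Z — items with X before Z: D, F, G, H, J, K, P.
Union: D, F, G, H, J, K, P.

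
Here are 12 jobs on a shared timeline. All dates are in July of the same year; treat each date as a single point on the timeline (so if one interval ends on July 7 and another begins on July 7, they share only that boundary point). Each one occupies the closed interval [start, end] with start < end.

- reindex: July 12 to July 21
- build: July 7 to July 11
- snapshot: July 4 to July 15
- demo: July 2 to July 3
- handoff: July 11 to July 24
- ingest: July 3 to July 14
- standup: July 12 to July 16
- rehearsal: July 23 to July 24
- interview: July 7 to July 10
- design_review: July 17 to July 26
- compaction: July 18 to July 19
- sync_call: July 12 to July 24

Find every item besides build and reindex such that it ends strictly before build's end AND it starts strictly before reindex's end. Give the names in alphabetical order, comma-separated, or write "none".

Conditions: its end is strictly before build's end (X.end < July 11) AND its start is strictly before reindex's end (X.start < July 21).
compaction: end July 19 < July 11? ✗; start July 18 < July 21? ✓ → no.
demo: end July 3 < July 11? ✓; start July 2 < July 21? ✓ → yes.
design_review: end July 26 < July 11? ✗; start July 17 < July 21? ✓ → no.
handoff: end July 24 < July 11? ✗; start July 11 < July 21? ✓ → no.
ingest: end July 14 < July 11? ✗; start July 3 < July 21? ✓ → no.
interview: end July 10 < July 11? ✓; start July 7 < July 21? ✓ → yes.
rehearsal: end July 24 < July 11? ✗; start July 23 < July 21? ✗ → no.
snapshot: end July 15 < July 11? ✗; start July 4 < July 21? ✓ → no.
standup: end July 16 < July 11? ✗; start July 12 < July 21? ✓ → no.
sync_call: end July 24 < July 11? ✗; start July 12 < July 21? ✓ → no.
Result: demo, interview.

demo, interview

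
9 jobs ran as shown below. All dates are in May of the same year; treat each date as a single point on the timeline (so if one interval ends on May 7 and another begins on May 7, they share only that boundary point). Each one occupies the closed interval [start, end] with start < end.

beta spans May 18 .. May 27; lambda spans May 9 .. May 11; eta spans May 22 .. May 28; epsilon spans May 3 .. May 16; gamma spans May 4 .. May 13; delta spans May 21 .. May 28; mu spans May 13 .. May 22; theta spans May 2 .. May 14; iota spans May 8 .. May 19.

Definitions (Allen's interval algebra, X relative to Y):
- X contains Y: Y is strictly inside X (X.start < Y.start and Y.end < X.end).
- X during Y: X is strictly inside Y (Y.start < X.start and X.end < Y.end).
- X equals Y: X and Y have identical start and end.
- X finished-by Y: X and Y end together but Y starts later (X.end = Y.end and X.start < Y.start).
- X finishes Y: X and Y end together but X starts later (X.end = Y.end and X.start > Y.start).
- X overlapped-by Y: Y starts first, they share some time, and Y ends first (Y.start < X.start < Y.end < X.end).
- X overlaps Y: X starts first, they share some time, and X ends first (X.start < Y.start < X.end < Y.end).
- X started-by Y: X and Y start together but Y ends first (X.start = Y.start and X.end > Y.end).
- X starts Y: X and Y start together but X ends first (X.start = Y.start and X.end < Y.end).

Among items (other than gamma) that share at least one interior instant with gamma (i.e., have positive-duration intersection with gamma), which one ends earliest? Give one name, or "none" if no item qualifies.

Target gamma = [May 4, May 13].
beta [May 18, May 27] → after → excluded.
delta [May 21, May 28] → after → excluded.
epsilon [May 3, May 16] → contains → candidate.
eta [May 22, May 28] → after → excluded.
iota [May 8, May 19] → overlapped-by → candidate.
lambda [May 9, May 11] → during → candidate.
mu [May 13, May 22] → met-by → excluded.
theta [May 2, May 14] → contains → candidate.
Among candidates, earliest end is May 11 → lambda.

lambda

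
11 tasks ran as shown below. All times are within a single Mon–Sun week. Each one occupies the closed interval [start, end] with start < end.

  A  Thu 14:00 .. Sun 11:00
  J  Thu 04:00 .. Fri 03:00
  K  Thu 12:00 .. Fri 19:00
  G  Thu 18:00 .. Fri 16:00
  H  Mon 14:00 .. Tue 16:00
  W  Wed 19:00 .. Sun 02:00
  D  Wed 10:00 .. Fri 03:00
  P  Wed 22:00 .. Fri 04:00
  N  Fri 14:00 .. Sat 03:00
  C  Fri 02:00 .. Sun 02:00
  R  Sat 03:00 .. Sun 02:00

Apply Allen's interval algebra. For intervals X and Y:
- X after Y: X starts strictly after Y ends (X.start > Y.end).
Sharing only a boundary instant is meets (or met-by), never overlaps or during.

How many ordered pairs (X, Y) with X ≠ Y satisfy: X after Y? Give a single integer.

Checking all 110 ordered pairs for relation 'after'; matching pairs in alphabetical order:
(A, H): A after H ✓
(C, H): C after H ✓
(D, H): D after H ✓
(G, H): G after H ✓
(J, H): J after H ✓
(K, H): K after H ✓
(N, D): N after D ✓
(N, H): N after H ✓
(N, J): N after J ✓
(N, P): N after P ✓
(P, H): P after H ✓
(R, D): R after D ✓
(R, G): R after G ✓
(R, H): R after H ✓
(R, J): R after J ✓
(R, K): R after K ✓
(R, P): R after P ✓
(W, H): W after H ✓
Count: 18.

18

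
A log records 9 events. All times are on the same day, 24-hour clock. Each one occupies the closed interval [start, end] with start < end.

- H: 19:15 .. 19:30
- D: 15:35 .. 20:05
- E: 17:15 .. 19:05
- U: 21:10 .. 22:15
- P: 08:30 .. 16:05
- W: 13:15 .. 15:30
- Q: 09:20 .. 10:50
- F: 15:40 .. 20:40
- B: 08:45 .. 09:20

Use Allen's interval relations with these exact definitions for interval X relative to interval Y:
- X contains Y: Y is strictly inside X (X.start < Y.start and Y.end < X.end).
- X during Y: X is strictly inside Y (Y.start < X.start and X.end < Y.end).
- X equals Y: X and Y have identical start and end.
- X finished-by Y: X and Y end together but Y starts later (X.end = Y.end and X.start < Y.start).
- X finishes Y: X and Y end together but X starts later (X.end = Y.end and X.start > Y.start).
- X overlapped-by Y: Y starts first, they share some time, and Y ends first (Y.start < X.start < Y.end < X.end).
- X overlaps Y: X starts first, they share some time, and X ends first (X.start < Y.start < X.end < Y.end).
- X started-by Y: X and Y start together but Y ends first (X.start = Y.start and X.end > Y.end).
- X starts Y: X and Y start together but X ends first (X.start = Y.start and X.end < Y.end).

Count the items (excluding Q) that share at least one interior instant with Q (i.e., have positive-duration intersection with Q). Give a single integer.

1

Target Q = [09:20, 10:50].
B [08:45, 09:20] → meets → no.
D [15:35, 20:05] → after → no.
E [17:15, 19:05] → after → no.
F [15:40, 20:40] → after → no.
H [19:15, 19:30] → after → no.
P [08:30, 16:05] → contains → counts.
U [21:10, 22:15] → after → no.
W [13:15, 15:30] → after → no.
Total: 1.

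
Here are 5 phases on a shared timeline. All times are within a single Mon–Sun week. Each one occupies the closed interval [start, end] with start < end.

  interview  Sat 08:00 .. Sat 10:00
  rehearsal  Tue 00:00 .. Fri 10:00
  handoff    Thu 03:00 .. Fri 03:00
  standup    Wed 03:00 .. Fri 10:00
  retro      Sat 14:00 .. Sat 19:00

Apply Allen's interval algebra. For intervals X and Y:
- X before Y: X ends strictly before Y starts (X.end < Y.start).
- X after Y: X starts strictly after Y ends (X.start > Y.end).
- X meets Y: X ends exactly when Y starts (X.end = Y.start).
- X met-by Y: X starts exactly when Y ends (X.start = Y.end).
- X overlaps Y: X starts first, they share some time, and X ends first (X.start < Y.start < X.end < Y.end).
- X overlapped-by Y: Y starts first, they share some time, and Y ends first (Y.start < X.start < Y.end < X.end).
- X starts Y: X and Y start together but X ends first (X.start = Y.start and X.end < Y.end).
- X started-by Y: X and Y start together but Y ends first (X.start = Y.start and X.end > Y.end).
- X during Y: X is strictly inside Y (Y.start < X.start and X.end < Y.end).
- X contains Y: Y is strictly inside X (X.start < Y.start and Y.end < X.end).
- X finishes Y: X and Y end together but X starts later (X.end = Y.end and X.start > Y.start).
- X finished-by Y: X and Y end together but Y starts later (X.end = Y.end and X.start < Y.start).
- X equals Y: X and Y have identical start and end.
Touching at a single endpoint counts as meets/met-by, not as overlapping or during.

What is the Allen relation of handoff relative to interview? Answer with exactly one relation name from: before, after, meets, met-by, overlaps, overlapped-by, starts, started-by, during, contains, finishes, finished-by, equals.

before

handoff = [Thu 03:00, Fri 03:00]; interview = [Sat 08:00, Sat 10:00].
Compare endpoints: handoff.start < interview.start, handoff.start < interview.end, handoff.end < interview.start, handoff.end < interview.end.
That pattern is 'before'.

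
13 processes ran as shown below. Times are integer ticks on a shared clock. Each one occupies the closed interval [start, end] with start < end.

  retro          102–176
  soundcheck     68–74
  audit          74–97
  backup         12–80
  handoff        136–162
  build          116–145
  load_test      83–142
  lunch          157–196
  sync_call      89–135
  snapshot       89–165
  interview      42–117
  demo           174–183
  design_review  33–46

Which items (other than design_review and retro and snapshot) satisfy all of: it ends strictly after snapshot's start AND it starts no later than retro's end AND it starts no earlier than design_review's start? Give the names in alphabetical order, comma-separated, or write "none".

audit, build, demo, handoff, interview, load_test, lunch, sync_call

Conditions: its end is strictly after snapshot's start (X.end > 89) AND its start is no later than retro's end (X.start <= 176) AND its start is no earlier than design_review's start (X.start >= 33).
audit: end 97 > 89? ✓; start 74 <= 176? ✓; start 74 >= 33? ✓ → yes.
backup: end 80 > 89? ✗; start 12 <= 176? ✓; start 12 >= 33? ✗ → no.
build: end 145 > 89? ✓; start 116 <= 176? ✓; start 116 >= 33? ✓ → yes.
demo: end 183 > 89? ✓; start 174 <= 176? ✓; start 174 >= 33? ✓ → yes.
handoff: end 162 > 89? ✓; start 136 <= 176? ✓; start 136 >= 33? ✓ → yes.
interview: end 117 > 89? ✓; start 42 <= 176? ✓; start 42 >= 33? ✓ → yes.
load_test: end 142 > 89? ✓; start 83 <= 176? ✓; start 83 >= 33? ✓ → yes.
lunch: end 196 > 89? ✓; start 157 <= 176? ✓; start 157 >= 33? ✓ → yes.
soundcheck: end 74 > 89? ✗; start 68 <= 176? ✓; start 68 >= 33? ✓ → no.
sync_call: end 135 > 89? ✓; start 89 <= 176? ✓; start 89 >= 33? ✓ → yes.
Result: audit, build, demo, handoff, interview, load_test, lunch, sync_call.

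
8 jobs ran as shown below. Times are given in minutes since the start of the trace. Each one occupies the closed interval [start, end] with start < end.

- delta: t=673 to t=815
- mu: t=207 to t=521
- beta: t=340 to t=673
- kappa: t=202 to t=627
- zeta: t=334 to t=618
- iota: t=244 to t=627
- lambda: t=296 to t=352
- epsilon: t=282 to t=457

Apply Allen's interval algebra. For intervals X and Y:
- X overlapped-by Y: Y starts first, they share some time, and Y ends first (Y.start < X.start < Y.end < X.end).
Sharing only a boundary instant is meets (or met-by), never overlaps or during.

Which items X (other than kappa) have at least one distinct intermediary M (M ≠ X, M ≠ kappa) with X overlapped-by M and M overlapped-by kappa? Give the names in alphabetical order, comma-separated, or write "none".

Target kappa = [t=202, t=627].
Intermediaries M with M overlapped-by kappa: beta.
Via beta — items with X overlapped-by beta: none.
Union: none.

none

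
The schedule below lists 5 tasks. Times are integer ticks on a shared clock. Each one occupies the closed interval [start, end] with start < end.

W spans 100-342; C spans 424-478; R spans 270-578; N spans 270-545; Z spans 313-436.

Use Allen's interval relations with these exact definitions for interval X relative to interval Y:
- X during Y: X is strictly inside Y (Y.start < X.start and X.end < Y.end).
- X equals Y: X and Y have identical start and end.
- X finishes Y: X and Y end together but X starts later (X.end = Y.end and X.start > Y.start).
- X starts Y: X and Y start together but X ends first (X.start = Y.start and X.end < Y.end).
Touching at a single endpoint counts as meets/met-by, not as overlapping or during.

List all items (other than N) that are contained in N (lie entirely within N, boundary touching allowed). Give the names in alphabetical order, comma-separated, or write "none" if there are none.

Target N = [270, 545].
C [424, 478] → during → yes.
R [270, 578] → started-by → no.
W [100, 342] → overlaps → no.
Z [313, 436] → during → yes.
Result: C, Z.

C, Z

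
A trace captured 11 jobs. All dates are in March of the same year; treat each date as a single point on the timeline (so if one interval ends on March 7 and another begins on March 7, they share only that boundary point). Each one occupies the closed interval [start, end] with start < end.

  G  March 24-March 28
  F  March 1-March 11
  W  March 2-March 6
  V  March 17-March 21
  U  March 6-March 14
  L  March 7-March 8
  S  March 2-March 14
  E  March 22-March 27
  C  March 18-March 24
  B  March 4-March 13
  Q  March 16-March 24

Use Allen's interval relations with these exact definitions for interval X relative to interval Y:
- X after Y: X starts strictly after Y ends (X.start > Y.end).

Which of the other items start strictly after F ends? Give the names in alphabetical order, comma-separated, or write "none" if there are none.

Target F = [March 1, March 11].
B [March 4, March 13] → overlapped-by → no.
C [March 18, March 24] → after → yes.
E [March 22, March 27] → after → yes.
G [March 24, March 28] → after → yes.
L [March 7, March 8] → during → no.
Q [March 16, March 24] → after → yes.
S [March 2, March 14] → overlapped-by → no.
U [March 6, March 14] → overlapped-by → no.
V [March 17, March 21] → after → yes.
W [March 2, March 6] → during → no.
Result: C, E, G, Q, V.

C, E, G, Q, V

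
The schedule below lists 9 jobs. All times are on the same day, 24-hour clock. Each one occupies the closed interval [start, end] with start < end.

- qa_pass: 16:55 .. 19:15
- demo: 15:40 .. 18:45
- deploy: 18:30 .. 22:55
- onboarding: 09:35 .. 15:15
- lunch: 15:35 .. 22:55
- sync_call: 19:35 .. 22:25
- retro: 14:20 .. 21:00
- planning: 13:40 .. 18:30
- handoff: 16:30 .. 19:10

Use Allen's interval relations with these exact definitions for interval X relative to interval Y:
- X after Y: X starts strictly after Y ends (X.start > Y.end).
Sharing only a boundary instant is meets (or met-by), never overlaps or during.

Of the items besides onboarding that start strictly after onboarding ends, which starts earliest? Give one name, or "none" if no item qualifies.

lunch

Target onboarding = [09:35, 15:15].
demo [15:40, 18:45] → after → candidate.
deploy [18:30, 22:55] → after → candidate.
handoff [16:30, 19:10] → after → candidate.
lunch [15:35, 22:55] → after → candidate.
planning [13:40, 18:30] → overlapped-by → excluded.
qa_pass [16:55, 19:15] → after → candidate.
retro [14:20, 21:00] → overlapped-by → excluded.
sync_call [19:35, 22:25] → after → candidate.
Among candidates, earliest start is 15:35 → lunch.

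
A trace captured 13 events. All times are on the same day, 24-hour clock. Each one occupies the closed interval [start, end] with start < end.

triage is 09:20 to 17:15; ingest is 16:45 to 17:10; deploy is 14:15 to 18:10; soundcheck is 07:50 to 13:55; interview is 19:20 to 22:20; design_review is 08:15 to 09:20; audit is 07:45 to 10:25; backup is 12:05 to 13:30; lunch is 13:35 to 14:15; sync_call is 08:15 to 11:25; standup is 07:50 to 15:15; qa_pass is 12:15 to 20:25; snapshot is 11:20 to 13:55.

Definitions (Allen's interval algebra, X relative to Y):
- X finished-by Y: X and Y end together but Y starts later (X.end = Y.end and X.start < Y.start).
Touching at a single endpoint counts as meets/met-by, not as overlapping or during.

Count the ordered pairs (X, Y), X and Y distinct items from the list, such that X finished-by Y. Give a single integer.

1

Checking all 156 ordered pairs for relation 'finished-by'; matching pairs in alphabetical order:
(soundcheck, snapshot): soundcheck finished-by snapshot ✓
Count: 1.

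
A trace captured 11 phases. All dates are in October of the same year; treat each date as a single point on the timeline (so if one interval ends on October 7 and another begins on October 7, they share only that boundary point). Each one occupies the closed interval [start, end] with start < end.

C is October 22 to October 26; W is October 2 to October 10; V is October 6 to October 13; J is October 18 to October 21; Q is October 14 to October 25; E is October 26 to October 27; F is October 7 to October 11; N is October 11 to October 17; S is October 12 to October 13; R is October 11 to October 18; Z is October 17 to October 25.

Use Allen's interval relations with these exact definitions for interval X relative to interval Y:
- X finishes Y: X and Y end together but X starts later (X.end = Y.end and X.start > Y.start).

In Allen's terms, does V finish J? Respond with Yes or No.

No

V = [October 6, October 13], J = [October 18, October 21].
Actual relation of V to J: before.
Asked whether 'finishes' holds → No.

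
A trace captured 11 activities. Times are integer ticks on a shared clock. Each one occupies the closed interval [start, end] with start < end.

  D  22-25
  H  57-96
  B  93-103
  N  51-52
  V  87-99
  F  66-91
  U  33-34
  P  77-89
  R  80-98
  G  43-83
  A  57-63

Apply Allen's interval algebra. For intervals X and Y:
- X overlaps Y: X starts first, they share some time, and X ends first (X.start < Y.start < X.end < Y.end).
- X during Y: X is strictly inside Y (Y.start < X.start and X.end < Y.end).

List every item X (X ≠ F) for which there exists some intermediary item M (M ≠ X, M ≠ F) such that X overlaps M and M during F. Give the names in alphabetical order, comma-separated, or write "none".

Target F = [66, 91].
Intermediaries M with M during F: P.
Via P — items with X overlaps P: G.
Union: G.

G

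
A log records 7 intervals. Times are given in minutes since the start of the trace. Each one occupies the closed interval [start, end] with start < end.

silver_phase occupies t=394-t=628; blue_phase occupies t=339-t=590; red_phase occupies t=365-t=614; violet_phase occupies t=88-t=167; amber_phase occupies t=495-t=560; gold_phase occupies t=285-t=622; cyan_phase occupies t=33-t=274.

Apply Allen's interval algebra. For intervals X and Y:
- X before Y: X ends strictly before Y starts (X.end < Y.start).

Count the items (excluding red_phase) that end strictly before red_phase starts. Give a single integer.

Target red_phase = [t=365, t=614].
amber_phase [t=495, t=560] → during → no.
blue_phase [t=339, t=590] → overlaps → no.
cyan_phase [t=33, t=274] → before → counts.
gold_phase [t=285, t=622] → contains → no.
silver_phase [t=394, t=628] → overlapped-by → no.
violet_phase [t=88, t=167] → before → counts.
Total: 2.

2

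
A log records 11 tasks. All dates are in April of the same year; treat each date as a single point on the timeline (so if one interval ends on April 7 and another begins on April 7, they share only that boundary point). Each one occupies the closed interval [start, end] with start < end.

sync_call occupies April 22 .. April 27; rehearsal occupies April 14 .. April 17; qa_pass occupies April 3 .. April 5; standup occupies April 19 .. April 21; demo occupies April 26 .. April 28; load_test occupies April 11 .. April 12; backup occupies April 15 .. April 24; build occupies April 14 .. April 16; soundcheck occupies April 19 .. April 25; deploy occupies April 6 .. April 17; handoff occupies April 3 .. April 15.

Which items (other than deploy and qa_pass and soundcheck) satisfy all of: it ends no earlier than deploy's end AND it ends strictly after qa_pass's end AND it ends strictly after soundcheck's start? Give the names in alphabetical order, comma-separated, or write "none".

backup, demo, standup, sync_call

Conditions: its end is no earlier than deploy's end (X.end >= April 17) AND its end is strictly after qa_pass's end (X.end > April 5) AND its end is strictly after soundcheck's start (X.end > April 19).
backup: end April 24 >= April 17? ✓; end April 24 > April 5? ✓; end April 24 > April 19? ✓ → yes.
build: end April 16 >= April 17? ✗; end April 16 > April 5? ✓; end April 16 > April 19? ✗ → no.
demo: end April 28 >= April 17? ✓; end April 28 > April 5? ✓; end April 28 > April 19? ✓ → yes.
handoff: end April 15 >= April 17? ✗; end April 15 > April 5? ✓; end April 15 > April 19? ✗ → no.
load_test: end April 12 >= April 17? ✗; end April 12 > April 5? ✓; end April 12 > April 19? ✗ → no.
rehearsal: end April 17 >= April 17? ✓; end April 17 > April 5? ✓; end April 17 > April 19? ✗ → no.
standup: end April 21 >= April 17? ✓; end April 21 > April 5? ✓; end April 21 > April 19? ✓ → yes.
sync_call: end April 27 >= April 17? ✓; end April 27 > April 5? ✓; end April 27 > April 19? ✓ → yes.
Result: backup, demo, standup, sync_call.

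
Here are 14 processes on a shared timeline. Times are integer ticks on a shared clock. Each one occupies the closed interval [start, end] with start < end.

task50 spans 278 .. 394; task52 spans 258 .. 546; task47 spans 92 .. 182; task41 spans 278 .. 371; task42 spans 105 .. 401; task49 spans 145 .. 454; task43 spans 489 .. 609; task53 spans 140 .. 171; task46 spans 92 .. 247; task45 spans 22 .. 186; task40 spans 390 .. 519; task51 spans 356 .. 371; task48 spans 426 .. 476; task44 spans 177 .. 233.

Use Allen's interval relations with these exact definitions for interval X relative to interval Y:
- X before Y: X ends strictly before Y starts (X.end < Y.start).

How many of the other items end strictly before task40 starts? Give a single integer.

7

Target task40 = [390, 519].
task41 [278, 371] → before → counts.
task42 [105, 401] → overlaps → no.
task43 [489, 609] → overlapped-by → no.
task44 [177, 233] → before → counts.
task45 [22, 186] → before → counts.
task46 [92, 247] → before → counts.
task47 [92, 182] → before → counts.
task48 [426, 476] → during → no.
task49 [145, 454] → overlaps → no.
task50 [278, 394] → overlaps → no.
task51 [356, 371] → before → counts.
task52 [258, 546] → contains → no.
task53 [140, 171] → before → counts.
Total: 7.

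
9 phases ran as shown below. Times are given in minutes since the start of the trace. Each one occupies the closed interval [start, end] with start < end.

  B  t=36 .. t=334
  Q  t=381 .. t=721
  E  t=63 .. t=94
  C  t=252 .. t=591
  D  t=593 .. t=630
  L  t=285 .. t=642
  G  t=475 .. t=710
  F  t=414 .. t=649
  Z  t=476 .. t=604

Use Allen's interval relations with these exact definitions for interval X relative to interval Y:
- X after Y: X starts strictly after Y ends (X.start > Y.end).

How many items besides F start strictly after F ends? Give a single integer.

Target F = [t=414, t=649].
B [t=36, t=334] → before → no.
C [t=252, t=591] → overlaps → no.
D [t=593, t=630] → during → no.
E [t=63, t=94] → before → no.
G [t=475, t=710] → overlapped-by → no.
L [t=285, t=642] → overlaps → no.
Q [t=381, t=721] → contains → no.
Z [t=476, t=604] → during → no.
Total: 0.

0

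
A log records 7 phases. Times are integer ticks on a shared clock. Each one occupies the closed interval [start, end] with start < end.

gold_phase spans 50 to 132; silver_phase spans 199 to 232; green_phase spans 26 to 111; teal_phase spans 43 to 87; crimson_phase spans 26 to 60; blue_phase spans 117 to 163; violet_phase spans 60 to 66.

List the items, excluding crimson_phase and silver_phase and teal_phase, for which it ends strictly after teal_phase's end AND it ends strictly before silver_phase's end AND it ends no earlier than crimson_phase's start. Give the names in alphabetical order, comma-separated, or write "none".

Conditions: its end is strictly after teal_phase's end (X.end > 87) AND its end is strictly before silver_phase's end (X.end < 232) AND its end is no earlier than crimson_phase's start (X.end >= 26).
blue_phase: end 163 > 87? ✓; end 163 < 232? ✓; end 163 >= 26? ✓ → yes.
gold_phase: end 132 > 87? ✓; end 132 < 232? ✓; end 132 >= 26? ✓ → yes.
green_phase: end 111 > 87? ✓; end 111 < 232? ✓; end 111 >= 26? ✓ → yes.
violet_phase: end 66 > 87? ✗; end 66 < 232? ✓; end 66 >= 26? ✓ → no.
Result: blue_phase, gold_phase, green_phase.

blue_phase, gold_phase, green_phase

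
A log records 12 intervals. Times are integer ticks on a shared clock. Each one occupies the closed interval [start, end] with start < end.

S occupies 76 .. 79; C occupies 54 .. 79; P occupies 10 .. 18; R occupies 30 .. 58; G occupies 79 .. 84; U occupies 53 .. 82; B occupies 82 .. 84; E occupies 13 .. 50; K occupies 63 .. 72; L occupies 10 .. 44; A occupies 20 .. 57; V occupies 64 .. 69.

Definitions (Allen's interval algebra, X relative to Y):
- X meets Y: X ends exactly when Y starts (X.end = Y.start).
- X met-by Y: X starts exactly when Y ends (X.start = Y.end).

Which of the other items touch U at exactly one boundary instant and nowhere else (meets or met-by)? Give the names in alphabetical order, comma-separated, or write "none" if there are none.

Target U = [53, 82].
A [20, 57] → overlaps → no.
B [82, 84] → met-by → yes.
C [54, 79] → during → no.
E [13, 50] → before → no.
G [79, 84] → overlapped-by → no.
K [63, 72] → during → no.
L [10, 44] → before → no.
P [10, 18] → before → no.
R [30, 58] → overlaps → no.
S [76, 79] → during → no.
V [64, 69] → during → no.
Result: B.

B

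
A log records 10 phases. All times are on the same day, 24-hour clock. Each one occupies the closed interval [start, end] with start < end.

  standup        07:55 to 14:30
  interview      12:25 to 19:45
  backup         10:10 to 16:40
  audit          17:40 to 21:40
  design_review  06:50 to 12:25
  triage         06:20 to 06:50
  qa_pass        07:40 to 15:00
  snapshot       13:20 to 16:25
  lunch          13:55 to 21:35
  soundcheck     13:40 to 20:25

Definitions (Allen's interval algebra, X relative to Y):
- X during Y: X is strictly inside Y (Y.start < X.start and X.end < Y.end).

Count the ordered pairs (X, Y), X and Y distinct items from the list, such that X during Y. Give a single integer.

3

Checking all 90 ordered pairs for relation 'during'; matching pairs in alphabetical order:
(snapshot, backup): snapshot during backup ✓
(snapshot, interview): snapshot during interview ✓
(standup, qa_pass): standup during qa_pass ✓
Count: 3.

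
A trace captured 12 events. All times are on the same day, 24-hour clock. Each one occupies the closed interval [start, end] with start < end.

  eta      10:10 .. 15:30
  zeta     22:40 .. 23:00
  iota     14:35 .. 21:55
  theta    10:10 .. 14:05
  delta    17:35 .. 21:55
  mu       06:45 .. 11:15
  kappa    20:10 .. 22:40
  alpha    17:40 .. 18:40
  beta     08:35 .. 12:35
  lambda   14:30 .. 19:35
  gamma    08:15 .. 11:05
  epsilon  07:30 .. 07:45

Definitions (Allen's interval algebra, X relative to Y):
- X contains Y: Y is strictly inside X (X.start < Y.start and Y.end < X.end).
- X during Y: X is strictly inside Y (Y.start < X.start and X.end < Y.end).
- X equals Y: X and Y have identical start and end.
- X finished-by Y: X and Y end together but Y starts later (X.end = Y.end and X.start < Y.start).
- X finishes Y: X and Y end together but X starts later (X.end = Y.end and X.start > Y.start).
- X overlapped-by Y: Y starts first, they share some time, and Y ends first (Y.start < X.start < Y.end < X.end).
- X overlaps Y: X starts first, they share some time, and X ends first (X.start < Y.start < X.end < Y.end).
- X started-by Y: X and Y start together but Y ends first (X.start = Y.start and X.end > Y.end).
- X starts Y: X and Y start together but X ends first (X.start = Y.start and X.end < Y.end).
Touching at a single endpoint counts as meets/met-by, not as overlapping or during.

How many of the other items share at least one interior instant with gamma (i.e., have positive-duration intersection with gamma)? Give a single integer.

4

Target gamma = [08:15, 11:05].
alpha [17:40, 18:40] → after → no.
beta [08:35, 12:35] → overlapped-by → counts.
delta [17:35, 21:55] → after → no.
epsilon [07:30, 07:45] → before → no.
eta [10:10, 15:30] → overlapped-by → counts.
iota [14:35, 21:55] → after → no.
kappa [20:10, 22:40] → after → no.
lambda [14:30, 19:35] → after → no.
mu [06:45, 11:15] → contains → counts.
theta [10:10, 14:05] → overlapped-by → counts.
zeta [22:40, 23:00] → after → no.
Total: 4.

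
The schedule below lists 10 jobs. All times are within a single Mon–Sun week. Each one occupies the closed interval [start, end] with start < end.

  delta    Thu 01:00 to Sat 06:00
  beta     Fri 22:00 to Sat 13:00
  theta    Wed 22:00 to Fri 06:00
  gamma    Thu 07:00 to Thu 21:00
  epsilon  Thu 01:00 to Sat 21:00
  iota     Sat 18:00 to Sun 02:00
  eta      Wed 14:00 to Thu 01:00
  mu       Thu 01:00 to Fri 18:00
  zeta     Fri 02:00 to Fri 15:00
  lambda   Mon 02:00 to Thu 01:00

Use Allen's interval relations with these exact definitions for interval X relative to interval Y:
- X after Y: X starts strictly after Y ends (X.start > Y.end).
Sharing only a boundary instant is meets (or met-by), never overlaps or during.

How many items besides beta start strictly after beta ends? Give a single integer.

Target beta = [Fri 22:00, Sat 13:00].
delta [Thu 01:00, Sat 06:00] → overlaps → no.
epsilon [Thu 01:00, Sat 21:00] → contains → no.
eta [Wed 14:00, Thu 01:00] → before → no.
gamma [Thu 07:00, Thu 21:00] → before → no.
iota [Sat 18:00, Sun 02:00] → after → counts.
lambda [Mon 02:00, Thu 01:00] → before → no.
mu [Thu 01:00, Fri 18:00] → before → no.
theta [Wed 22:00, Fri 06:00] → before → no.
zeta [Fri 02:00, Fri 15:00] → before → no.
Total: 1.

1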